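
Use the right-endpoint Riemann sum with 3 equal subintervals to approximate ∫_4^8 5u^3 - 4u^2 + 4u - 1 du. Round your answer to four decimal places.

Δu = (8 − 4)/3 = 4/3.
Right endpoints: 16/3, 20/3, 8.
f(16/3) = 17957/27, f(20/3) = 35893/27, f(8) = 2335.
Sum = Δu · [f(16/3) + f(20/3) + f(8)].
Sum ≈ 5772.5926.

5772.5926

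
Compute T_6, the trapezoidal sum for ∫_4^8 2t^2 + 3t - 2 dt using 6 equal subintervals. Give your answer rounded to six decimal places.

Δt = (8 − 4)/6 = 2/3.
f(4) = 42, f(14/3) = 500/9, f(16/3) = 638/9, f(6) = 88, f(20/3) = 962/9, f(22/3) = 1148/9, f(8) = 150.
T_6 = (Δt/2)·[f(t_0) + 2f(t_1) + ... + 2f(t_{5}) + f(t_6)].
Sum ≈ 363.259259.

363.259259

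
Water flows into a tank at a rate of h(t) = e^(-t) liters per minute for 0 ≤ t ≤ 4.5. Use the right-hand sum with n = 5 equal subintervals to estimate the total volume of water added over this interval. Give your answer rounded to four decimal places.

Δt = (4.5 − 0)/5 = 0.9.
Right endpoints: 0.9, 1.8, 2.7, 3.6, 4.5.
h(0.9) ≈ 0.4066, h(1.8) ≈ 0.1653, h(2.7) ≈ 0.0672, h(3.6) ≈ 0.0273, h(4.5) ≈ 0.0111.
Sum = Δt · [h(0.9) + h(1.8) + h(2.7) + h(3.6) + h(4.5)].
Sum ≈ 0.6098.

0.6098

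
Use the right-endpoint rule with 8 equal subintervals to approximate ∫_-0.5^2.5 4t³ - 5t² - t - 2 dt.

Δt = (2.5 − (-0.5))/8 = 0.375.
Right endpoints: -0.125, 0.25, 0.625, 1, 1.375, 1.75, 2.125, 2.5.
f(-0.125) = -1.9609375, f(0.25) = -2.5, f(0.625) = -3.6015625, f(1) = -4, f(1.375) = -2.4296875, f(1.75) = 2.375, f(2.125) = 11.6796875, f(2.5) = 26.75.
Sum = Δt · [f(-0.125) + f(0.25) + f(0.625) + ...].
Sum = 9.8671875.

9.8671875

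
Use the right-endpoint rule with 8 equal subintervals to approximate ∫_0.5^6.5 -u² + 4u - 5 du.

-44.8125

Δu = (6.5 − 0.5)/8 = 0.75.
Right endpoints: 1.25, 2, 2.75, 3.5, 4.25, 5, 5.75, 6.5.
f(1.25) = -1.5625, f(2) = -1, f(2.75) = -1.5625, f(3.5) = -3.25, f(4.25) = -6.0625, f(5) = -10, f(5.75) = -15.0625, f(6.5) = -21.25.
Sum = Δu · [f(1.25) + f(2) + f(2.75) + ...].
Sum = -44.8125.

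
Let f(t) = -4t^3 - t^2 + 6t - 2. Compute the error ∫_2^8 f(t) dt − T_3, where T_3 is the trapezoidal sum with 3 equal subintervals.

Exact integral: ∫_2^8 f(t) dt = -4080.
T_3 = -4324.
Error = -4080 − (-4324) = 244.

244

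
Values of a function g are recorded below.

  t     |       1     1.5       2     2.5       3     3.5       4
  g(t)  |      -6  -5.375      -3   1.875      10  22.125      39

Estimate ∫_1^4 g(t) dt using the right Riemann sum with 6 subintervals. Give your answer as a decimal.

32.3125

Δt = 0.5.
Sum = 0.5·[(-5.375) + (-3) + 1.875 + 10 + 22.125 + 39] = 32.3125.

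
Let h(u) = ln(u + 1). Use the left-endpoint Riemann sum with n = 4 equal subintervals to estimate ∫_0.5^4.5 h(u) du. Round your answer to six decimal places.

Δu = (4.5 − 0.5)/4 = 1.
Left endpoints: 0.5, 1.5, 2.5, 3.5.
h(0.5) ≈ 0.405465, h(1.5) ≈ 0.916291, h(2.5) ≈ 1.252763, h(3.5) ≈ 1.504077.
Sum = Δu · [h(0.5) + h(1.5) + h(2.5) + h(3.5)].
Sum ≈ 4.078596.

4.078596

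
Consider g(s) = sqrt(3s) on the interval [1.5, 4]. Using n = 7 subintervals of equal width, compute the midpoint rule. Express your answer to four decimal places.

Δs = (4 − 1.5)/7 = 5/14.
Midpoints: 47/28, 57/28, 67/28, 2.75, 87/28, 97/28, 107/28.
g(47/28) ≈ 2.2440, g(57/28) ≈ 2.4713, g(67/28) ≈ 2.6793, g(2.75) ≈ 2.8723, g(87/28) ≈ 3.0531, g(97/28) ≈ 3.2238, g(107/28) ≈ 3.3859.
Sum = Δs · [g(47/28) + g(57/28) + g(67/28) + ...].
Sum ≈ 7.1177.

7.1177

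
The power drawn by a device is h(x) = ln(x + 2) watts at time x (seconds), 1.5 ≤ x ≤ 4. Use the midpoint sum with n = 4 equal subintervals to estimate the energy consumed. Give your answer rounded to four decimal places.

Δx = (4 − 1.5)/4 = 0.625.
Midpoints: 1.8125, 2.4375, 3.0625, 3.6875.
h(1.8125) ≈ 1.3383, h(2.4375) ≈ 1.4901, h(3.0625) ≈ 1.6219, h(3.6875) ≈ 1.7383.
Sum = Δx · [h(1.8125) + h(2.4375) + h(3.0625) + h(3.6875)].
Sum ≈ 3.8678.

3.8678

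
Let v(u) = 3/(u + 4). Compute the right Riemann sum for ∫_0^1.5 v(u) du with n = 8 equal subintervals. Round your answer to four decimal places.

Δu = (1.5 − 0)/8 = 0.1875.
Right endpoints: 0.1875, 0.375, 0.5625, 0.75, 0.9375, 1.125, 1.3125, 1.5.
v(0.1875) = 48/67, v(0.375) = 24/35, v(0.5625) = 48/73, v(0.75) = 12/19, v(0.9375) = 48/79, v(1.125) = 24/41, v(1.3125) = 48/85, v(1.5) = 6/11.
Sum = Δu · [v(0.1875) + v(0.375) + v(0.5625) + ...].
Sum ≈ 0.9364.

0.9364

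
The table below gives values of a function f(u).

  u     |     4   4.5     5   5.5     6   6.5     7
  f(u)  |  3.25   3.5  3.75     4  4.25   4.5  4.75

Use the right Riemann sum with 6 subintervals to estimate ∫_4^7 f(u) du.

Δu = 0.5.
Sum = 0.5·[3.5 + 3.75 + 4 + 4.25 + 4.5 + 4.75] = 12.375.

12.375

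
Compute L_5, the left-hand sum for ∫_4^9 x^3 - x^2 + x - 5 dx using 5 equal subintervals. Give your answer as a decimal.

Δx = (9 − 4)/5 = 1.
Left endpoints: 4, 5, 6, 7, 8.
f(4) = 47, f(5) = 100, f(6) = 181, f(7) = 296, f(8) = 451.
Sum = Δx · [f(4) + f(5) + f(6) + f(7) + f(8)].
Sum = 1075.

1075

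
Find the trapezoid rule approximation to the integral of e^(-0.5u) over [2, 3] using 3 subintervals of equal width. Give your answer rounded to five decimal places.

Δu = (3 − 2)/3 = 1/3.
f(2) ≈ 0.36788, f(7/3) ≈ 0.31140, f(8/3) ≈ 0.26360, f(3) ≈ 0.22313.
T_3 = (Δu/2)·[f(u_0) + 2f(u_1) + 2f(u_2) + f(u_3)].
Sum ≈ 0.29017.

0.29017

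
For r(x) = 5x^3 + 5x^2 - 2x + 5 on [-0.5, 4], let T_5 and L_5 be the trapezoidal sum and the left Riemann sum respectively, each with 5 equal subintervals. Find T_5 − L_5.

T_5 = 452.53125.
L_5 = 276.8625.
T_5 − L_5 = 175.66875.

175.66875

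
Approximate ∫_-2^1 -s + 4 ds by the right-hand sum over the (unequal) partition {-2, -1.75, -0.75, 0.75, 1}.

11.8125

Subinterval widths: 0.25, 1, 1.5, 0.25.
Right endpoints: -1.75, -0.75, 0.75, 1.
f(-1.75) = 5.75, f(-0.75) = 4.75, f(0.75) = 3.25, f(1) = 3.
Sum = Σ Δs_i · f(s_i).
Sum = 11.8125.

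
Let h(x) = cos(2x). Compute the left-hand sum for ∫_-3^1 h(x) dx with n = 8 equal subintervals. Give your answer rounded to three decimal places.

Δx = (1 − (-3))/8 = 0.5.
Left endpoints: -3, -2.5, -2, -1.5, -1, -0.5, 0, 0.5.
h(-3) ≈ 0.960, h(-2.5) ≈ 0.284, h(-2) ≈ -0.654, h(-1.5) ≈ -0.990, h(-1) ≈ -0.416, h(-0.5) ≈ 0.540, h(0) ≈ 1.000, h(0.5) ≈ 0.540.
Sum = Δx · [h(-3) + h(-2.5) + h(-2) + ...].
Sum ≈ 0.632.

0.632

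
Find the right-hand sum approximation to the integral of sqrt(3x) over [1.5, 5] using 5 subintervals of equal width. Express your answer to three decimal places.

11.389

Δx = (5 − 1.5)/5 = 0.7.
Right endpoints: 2.2, 2.9, 3.6, 4.3, 5.
f(2.2) ≈ 2.569, f(2.9) ≈ 2.950, f(3.6) ≈ 3.286, f(4.3) ≈ 3.592, f(5) ≈ 3.873.
Sum = Δx · [f(2.2) + f(2.9) + f(3.6) + f(4.3) + f(5)].
Sum ≈ 11.389.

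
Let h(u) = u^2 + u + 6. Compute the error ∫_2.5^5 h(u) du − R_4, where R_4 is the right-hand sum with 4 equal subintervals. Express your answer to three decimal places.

Exact integral: ∫_2.5^5 h(u) du ≈ 60.83333.
R_4 = 67.63671875.
Error ≈ 60.83333 − 67.63671875 ≈ -6.803.

-6.803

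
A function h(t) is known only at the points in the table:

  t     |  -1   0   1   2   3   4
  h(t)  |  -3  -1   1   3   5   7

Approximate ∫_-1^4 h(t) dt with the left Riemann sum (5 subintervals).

5

Δt = 1.
Sum = 1·[(-3) + (-1) + 1 + 3 + 5] = 5.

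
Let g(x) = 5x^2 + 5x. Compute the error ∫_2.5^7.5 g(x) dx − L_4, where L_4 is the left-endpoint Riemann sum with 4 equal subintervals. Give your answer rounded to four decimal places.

165.3646

Exact integral: ∫_2.5^7.5 g(x) dx ≈ 802.083333.
L_4 = 636.71875.
Error ≈ 802.083333 − 636.71875 ≈ 165.3646.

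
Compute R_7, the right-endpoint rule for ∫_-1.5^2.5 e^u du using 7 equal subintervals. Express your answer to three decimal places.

Δu = (2.5 − (-1.5))/7 = 4/7.
Right endpoints: -13/14, -5/14, 3/14, 11/14, 19/14, 27/14, 2.5.
f(-13/14) ≈ 0.395, f(-5/14) ≈ 0.700, f(3/14) ≈ 1.239, f(11/14) ≈ 2.194, f(19/14) ≈ 3.885, f(27/14) ≈ 6.880, f(2.5) ≈ 12.182.
Sum = Δu · [f(-13/14) + f(-5/14) + f(3/14) + ...].
Sum ≈ 15.700.

15.700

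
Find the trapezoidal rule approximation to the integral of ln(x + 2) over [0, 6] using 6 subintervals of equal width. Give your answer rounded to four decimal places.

9.2183

Δx = (6 − 0)/6 = 1.
f(0) ≈ 0.6931, f(1) ≈ 1.0986, f(2) ≈ 1.3863, f(3) ≈ 1.6094, f(4) ≈ 1.7918, f(5) ≈ 1.9459, f(6) ≈ 2.0794.
T_6 = (Δx/2)·[f(x_0) + 2f(x_1) + ... + 2f(x_{5}) + f(x_6)].
Sum ≈ 9.2183.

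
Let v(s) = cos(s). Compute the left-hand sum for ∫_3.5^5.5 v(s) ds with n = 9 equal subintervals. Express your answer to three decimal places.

-0.536

Δs = (5.5 − 3.5)/9 = 2/9.
Left endpoints: 3.5, 67/18, 71/18, 25/6, 79/18, 83/18, 29/6, 91/18, 95/18.
v(3.5) ≈ -0.936, v(67/18) ≈ -0.836, v(71/18) ≈ -0.695, v(25/6) ≈ -0.519, v(79/18) ≈ -0.318, v(83/18) ≈ -0.101, v(29/6) ≈ 0.121, v(91/18) ≈ 0.336, v(95/18) ≈ 0.536.
Sum = Δs · [v(3.5) + v(67/18) + v(71/18) + ...].
Sum ≈ -0.536.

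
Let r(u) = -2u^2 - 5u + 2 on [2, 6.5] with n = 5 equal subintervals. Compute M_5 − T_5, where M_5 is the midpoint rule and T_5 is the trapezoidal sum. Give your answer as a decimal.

M_5 = -263.7675.
T_5 = -265.59.
M_5 − T_5 = 1.8225.

1.8225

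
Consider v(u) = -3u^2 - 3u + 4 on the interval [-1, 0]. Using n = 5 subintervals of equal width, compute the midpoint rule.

4.51

Δu = (0 − (-1))/5 = 0.2.
Midpoints: -0.9, -0.7, -0.5, -0.3, -0.1.
v(-0.9) = 4.27, v(-0.7) = 4.63, v(-0.5) = 4.75, v(-0.3) = 4.63, v(-0.1) = 4.27.
Sum = Δu · [v(-0.9) + v(-0.7) + v(-0.5) + v(-0.3) + v(-0.1)].
Sum = 4.51.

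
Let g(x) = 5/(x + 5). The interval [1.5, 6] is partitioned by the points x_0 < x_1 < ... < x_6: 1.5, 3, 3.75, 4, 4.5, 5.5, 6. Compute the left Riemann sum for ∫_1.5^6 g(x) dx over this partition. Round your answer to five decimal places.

Subinterval widths: 1.5, 0.75, 0.25, 0.5, 1, 0.5.
Left endpoints: 1.5, 3, 3.75, 4, 4.5, 5.5.
g(1.5) = 10/13, g(3) = 0.625, g(3.75) = 4/7, g(4) = 5/9, g(4.5) = 10/19, g(5.5) = 10/21.
Sum = Σ Δx_i · g(x_i).
Sum ≈ 2.80764.

2.80764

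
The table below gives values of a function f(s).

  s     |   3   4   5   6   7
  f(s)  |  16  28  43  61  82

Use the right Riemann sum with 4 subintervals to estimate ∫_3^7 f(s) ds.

Δs = 1.
Sum = 1·[28 + 43 + 61 + 82] = 214.

214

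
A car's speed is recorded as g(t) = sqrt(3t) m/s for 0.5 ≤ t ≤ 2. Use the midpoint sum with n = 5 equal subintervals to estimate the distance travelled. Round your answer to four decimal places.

Δt = (2 − 0.5)/5 = 0.3.
Midpoints: 0.65, 0.95, 1.25, 1.55, 1.85.
g(0.65) ≈ 1.3964, g(0.95) ≈ 1.6882, g(1.25) ≈ 1.9365, g(1.55) ≈ 2.1564, g(1.85) ≈ 2.3558.
Sum = Δt · [g(0.65) + g(0.95) + g(1.25) + g(1.55) + g(1.85)].
Sum ≈ 2.8600.

2.8600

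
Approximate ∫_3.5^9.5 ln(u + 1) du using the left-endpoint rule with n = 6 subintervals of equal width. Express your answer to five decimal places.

11.48689

Δu = (9.5 − 3.5)/6 = 1.
Left endpoints: 3.5, 4.5, 5.5, 6.5, 7.5, 8.5.
f(3.5) ≈ 1.50408, f(4.5) ≈ 1.70475, f(5.5) ≈ 1.87180, f(6.5) ≈ 2.01490, f(7.5) ≈ 2.14007, f(8.5) ≈ 2.25129.
Sum = Δu · [f(3.5) + f(4.5) + f(5.5) + ...].
Sum ≈ 11.48689.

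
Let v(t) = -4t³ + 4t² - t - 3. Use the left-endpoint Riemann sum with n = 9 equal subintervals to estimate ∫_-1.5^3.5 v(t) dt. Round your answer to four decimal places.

Δt = (3.5 − (-1.5))/9 = 5/9.
Left endpoints: -1.5, -17/18, -7/18, 1/6, 13/18, 23/18, 11/6, 43/18, 53/18.
v(-1.5) = 21, v(-17/18) = 3559/729, v(-7/18) = -1291/729, v(1/6) = -83/27, v(13/18) = -2291/729, v(23/18) = -4441/729, v(11/6) = -433/27, v(43/18) = -27041/729, v(53/18) = -53491/729.
Sum = Δt · [v(-1.5) + v(-17/18) + v(-7/18) + ...].
Sum ≈ -63.7243.

-63.7243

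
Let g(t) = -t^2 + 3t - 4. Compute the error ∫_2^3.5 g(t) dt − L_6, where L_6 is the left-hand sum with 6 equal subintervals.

-0.453125

Exact integral: ∫_2^3.5 g(t) dt = -5.25.
L_6 = -4.796875.
Error = -5.25 − (-4.796875) = -0.453125.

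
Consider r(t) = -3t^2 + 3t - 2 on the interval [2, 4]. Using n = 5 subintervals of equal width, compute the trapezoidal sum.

-42.16

Δt = (4 − 2)/5 = 0.4.
r(2) = -8, r(2.4) = -12.08, r(2.8) = -17.12, r(3.2) = -23.12, r(3.6) = -30.08, r(4) = -38.
T_5 = (Δt/2)·[r(t_0) + 2r(t_1) + ... + 2r(t_{4}) + r(t_5)].
Sum = -42.16.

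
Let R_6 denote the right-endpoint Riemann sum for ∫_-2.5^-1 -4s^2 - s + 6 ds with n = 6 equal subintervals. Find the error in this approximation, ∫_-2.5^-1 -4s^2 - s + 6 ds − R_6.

Exact integral: ∫_-2.5^-1 f(s) ds = -7.875.
R_6 = -5.5.
Error = -7.875 − (-5.5) = -2.375.

-2.375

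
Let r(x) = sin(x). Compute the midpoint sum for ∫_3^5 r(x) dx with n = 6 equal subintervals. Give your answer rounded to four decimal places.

Δx = (5 − 3)/6 = 1/3.
Midpoints: 19/6, 3.5, 23/6, 25/6, 4.5, 29/6.
r(19/6) ≈ -0.0251, r(3.5) ≈ -0.3508, r(23/6) ≈ -0.6379, r(25/6) ≈ -0.8548, r(4.5) ≈ -0.9775, r(29/6) ≈ -0.9927.
Sum = Δx · [r(19/6) + r(3.5) + r(23/6) + ...].
Sum ≈ -1.2796.

-1.2796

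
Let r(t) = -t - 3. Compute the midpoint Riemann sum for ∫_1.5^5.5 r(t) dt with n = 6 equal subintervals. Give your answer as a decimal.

Δt = (5.5 − 1.5)/6 = 2/3.
Midpoints: 11/6, 2.5, 19/6, 23/6, 4.5, 31/6.
r(11/6) = -29/6, r(2.5) = -5.5, r(19/6) = -37/6, r(23/6) = -41/6, r(4.5) = -7.5, r(31/6) = -49/6.
Sum = Δt · [r(11/6) + r(2.5) + r(19/6) + ...].
Sum = -26.

-26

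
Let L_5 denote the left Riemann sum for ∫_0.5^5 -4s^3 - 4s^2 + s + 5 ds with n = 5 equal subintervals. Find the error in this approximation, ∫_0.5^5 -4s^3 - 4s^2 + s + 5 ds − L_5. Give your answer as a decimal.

Exact integral: ∫_0.5^5 f(s) ds = -756.5625.
L_5 = -511.74.
Error = -756.5625 − (-511.74) = -244.8225.

-244.8225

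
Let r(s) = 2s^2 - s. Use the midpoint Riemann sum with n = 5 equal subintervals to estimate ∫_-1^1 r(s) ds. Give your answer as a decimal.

1.28

Δs = (1 − (-1))/5 = 0.4.
Midpoints: -0.8, -0.4, 0, 0.4, 0.8.
r(-0.8) = 2.08, r(-0.4) = 0.72, r(0) = 0, r(0.4) = -0.08, r(0.8) = 0.48.
Sum = Δs · [r(-0.8) + r(-0.4) + r(0) + r(0.4) + r(0.8)].
Sum = 1.28.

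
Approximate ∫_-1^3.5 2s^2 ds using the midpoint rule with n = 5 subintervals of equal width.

28.6425

Δs = (3.5 − (-1))/5 = 0.9.
Midpoints: -0.55, 0.35, 1.25, 2.15, 3.05.
f(-0.55) = 0.605, f(0.35) = 0.245, f(1.25) = 3.125, f(2.15) = 9.245, f(3.05) = 18.605.
Sum = Δs · [f(-0.55) + f(0.35) + f(1.25) + f(2.15) + f(3.05)].
Sum = 28.6425.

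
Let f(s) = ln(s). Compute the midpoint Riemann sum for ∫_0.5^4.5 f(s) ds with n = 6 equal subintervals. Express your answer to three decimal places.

Δs = (4.5 − 0.5)/6 = 2/3.
Midpoints: 5/6, 1.5, 13/6, 17/6, 3.5, 25/6.
f(5/6) ≈ -0.182, f(1.5) ≈ 0.405, f(13/6) ≈ 0.773, f(17/6) ≈ 1.041, f(3.5) ≈ 1.253, f(25/6) ≈ 1.427.
Sum = Δs · [f(5/6) + f(1.5) + f(13/6) + ...].
Sum ≈ 3.145.

3.145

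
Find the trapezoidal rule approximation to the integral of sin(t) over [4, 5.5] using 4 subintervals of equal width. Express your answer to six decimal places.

Δt = (5.5 − 4)/4 = 0.375.
f(4) ≈ -0.756802, f(4.375) ≈ -0.943622, f(4.75) ≈ -0.999293, f(5.125) ≈ -0.916077, f(5.5) ≈ -0.705540.
T_4 = (Δt/2)·[f(t_0) + 2f(t_1) + 2f(t_2) + 2f(t_3) + f(t_4)].
Sum ≈ -1.346311.

-1.346311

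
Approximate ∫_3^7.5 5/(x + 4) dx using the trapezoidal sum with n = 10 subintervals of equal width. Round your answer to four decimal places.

2.4833

Δx = (7.5 − 3)/10 = 0.45.
f(3) = 5/7, f(3.45) = 100/149, f(3.9) = 50/79, f(4.35) = 100/167, f(4.8) = 25/44, f(5.25) = 20/37, f(5.7) = 50/97, f(6.15) = 100/203, f(6.6) = 25/53, f(7.05) = 100/221, f(7.5) = 10/23.
T_10 = (Δx/2)·[f(x_0) + 2f(x_1) + ... + 2f(x_{9}) + f(x_10)].
Sum ≈ 2.4833.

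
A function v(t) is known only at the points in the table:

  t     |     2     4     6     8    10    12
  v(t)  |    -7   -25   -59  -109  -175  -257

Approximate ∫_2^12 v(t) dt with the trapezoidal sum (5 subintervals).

Δt = 2.
T_5 = (2/2)·[(-7) + 2·(-25) + 2·(-59) + 2·(-109) + 2·(-175) + (-257)] = -1000.

-1000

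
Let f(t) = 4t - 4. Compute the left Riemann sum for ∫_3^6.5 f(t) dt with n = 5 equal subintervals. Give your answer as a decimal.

47.6

Δt = (6.5 − 3)/5 = 0.7.
Left endpoints: 3, 3.7, 4.4, 5.1, 5.8.
f(3) = 8, f(3.7) = 10.8, f(4.4) = 13.6, f(5.1) = 16.4, f(5.8) = 19.2.
Sum = Δt · [f(3) + f(3.7) + f(4.4) + f(5.1) + f(5.8)].
Sum = 47.6.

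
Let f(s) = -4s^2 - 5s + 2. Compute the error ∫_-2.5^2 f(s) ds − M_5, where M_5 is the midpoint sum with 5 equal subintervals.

Exact integral: ∫_-2.5^2 f(s) ds = -16.875.
M_5 = -15.66.
Error = -16.875 − (-15.66) = -1.215.

-1.215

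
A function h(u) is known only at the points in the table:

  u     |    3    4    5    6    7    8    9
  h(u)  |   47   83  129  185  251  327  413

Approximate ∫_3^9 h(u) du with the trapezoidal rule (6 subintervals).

1205

Δu = 1.
T_6 = (1/2)·[47 + 2·83 + 2·129 + 2·185 + 2·251 + 2·327 + 413] = 1205.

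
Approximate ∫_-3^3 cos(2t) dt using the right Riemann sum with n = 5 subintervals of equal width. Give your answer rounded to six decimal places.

-0.130357

Δt = (3 − (-3))/5 = 1.2.
Right endpoints: -1.8, -0.6, 0.6, 1.8, 3.
f(-1.8) ≈ -0.896758, f(-0.6) ≈ 0.362358, f(0.6) ≈ 0.362358, f(1.8) ≈ -0.896758, f(3) ≈ 0.960170.
Sum = Δt · [f(-1.8) + f(-0.6) + f(0.6) + f(1.8) + f(3)].
Sum ≈ -0.130357.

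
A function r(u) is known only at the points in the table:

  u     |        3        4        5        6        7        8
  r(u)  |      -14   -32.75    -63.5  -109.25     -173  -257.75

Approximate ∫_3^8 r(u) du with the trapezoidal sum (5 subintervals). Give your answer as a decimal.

-514.375

Δu = 1.
T_5 = (1/2)·[(-14) + 2·(-32.75) + 2·(-63.5) + 2·(-109.25) + 2·(-173) + (-257.75)] = -514.375.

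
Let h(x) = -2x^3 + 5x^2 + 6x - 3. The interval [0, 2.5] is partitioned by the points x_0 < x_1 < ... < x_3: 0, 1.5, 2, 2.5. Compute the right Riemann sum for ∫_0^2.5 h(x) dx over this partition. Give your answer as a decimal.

Subinterval widths: 1.5, 0.5, 0.5.
Right endpoints: 1.5, 2, 2.5.
h(1.5) = 10.5, h(2) = 13, h(2.5) = 12.
Sum = Σ Δx_i · h(x_i).
Sum = 28.25.

28.25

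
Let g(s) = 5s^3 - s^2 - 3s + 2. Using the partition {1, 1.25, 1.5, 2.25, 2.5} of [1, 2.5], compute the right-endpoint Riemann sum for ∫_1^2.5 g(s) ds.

56.59375

Subinterval widths: 0.25, 0.25, 0.75, 0.25.
Right endpoints: 1.25, 1.5, 2.25, 2.5.
g(1.25) = 6.453125, g(1.5) = 12.125, g(2.25) = 47.140625, g(2.5) = 66.375.
Sum = Σ Δs_i · g(s_i).
Sum = 56.59375.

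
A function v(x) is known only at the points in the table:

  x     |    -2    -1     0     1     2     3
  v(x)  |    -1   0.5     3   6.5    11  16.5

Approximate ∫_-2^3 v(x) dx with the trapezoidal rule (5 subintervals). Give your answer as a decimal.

28.75

Δx = 1.
T_5 = (1/2)·[(-1) + 2·0.5 + 2·3 + 2·6.5 + 2·11 + 16.5] = 28.75.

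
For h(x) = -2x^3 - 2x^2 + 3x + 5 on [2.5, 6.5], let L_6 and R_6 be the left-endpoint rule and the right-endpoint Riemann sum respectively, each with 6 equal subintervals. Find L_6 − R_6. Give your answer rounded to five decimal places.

385.33333

L_6 ≈ -787.5925926.
R_6 ≈ -1172.9259259.
L_6 − R_6 ≈ 385.33333.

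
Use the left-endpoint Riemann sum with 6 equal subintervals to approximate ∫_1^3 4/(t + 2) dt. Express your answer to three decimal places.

2.135

Δt = (3 − 1)/6 = 1/3.
Left endpoints: 1, 4/3, 5/3, 2, 7/3, 8/3.
f(1) = 4/3, f(4/3) = 1.2, f(5/3) = 12/11, f(2) = 1, f(7/3) = 12/13, f(8/3) = 6/7.
Sum = Δt · [f(1) + f(4/3) + f(5/3) + ...].
Sum ≈ 2.135.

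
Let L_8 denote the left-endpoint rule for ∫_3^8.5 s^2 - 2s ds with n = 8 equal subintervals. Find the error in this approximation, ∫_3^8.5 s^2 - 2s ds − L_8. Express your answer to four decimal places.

17.5277

Exact integral: ∫_3^8.5 f(s) ds ≈ 132.458333.
L_8 ≈ 114.930664.
Error ≈ 132.458333 − 114.930664 ≈ 17.5277.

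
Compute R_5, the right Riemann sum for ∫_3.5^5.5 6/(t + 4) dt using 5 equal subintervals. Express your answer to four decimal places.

Δt = (5.5 − 3.5)/5 = 0.4.
Right endpoints: 3.9, 4.3, 4.7, 5.1, 5.5.
f(3.9) = 60/79, f(4.3) = 60/83, f(4.7) = 20/29, f(5.1) = 60/91, f(5.5) = 12/19.
Sum = Δt · [f(3.9) + f(4.3) + f(4.7) + f(5.1) + f(5.5)].
Sum ≈ 1.3852.

1.3852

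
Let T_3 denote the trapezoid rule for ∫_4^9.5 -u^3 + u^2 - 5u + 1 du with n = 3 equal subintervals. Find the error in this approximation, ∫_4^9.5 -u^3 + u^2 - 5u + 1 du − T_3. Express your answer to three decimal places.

Exact integral: ∫_4^9.5 f(u) du ≈ -1887.93229.
T_3 ≈ -1947.24190.
Error ≈ -1887.93229 − (-1947.24190) ≈ 59.310.

59.310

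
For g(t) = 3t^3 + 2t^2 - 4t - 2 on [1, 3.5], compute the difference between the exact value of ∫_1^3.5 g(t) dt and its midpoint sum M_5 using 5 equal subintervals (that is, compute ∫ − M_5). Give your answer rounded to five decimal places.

1.15885

Exact integral: ∫_1^3.5 g(t) dt ≈ 112.2135417.
M_5 = 111.0546875.
Error ≈ 112.2135417 − 111.0546875 ≈ 1.15885.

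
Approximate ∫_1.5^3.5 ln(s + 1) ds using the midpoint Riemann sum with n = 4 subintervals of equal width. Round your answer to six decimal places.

2.479465

Δs = (3.5 − 1.5)/4 = 0.5.
Midpoints: 1.75, 2.25, 2.75, 3.25.
f(1.75) ≈ 1.011601, f(2.25) ≈ 1.178655, f(2.75) ≈ 1.321756, f(3.25) ≈ 1.446919.
Sum = Δs · [f(1.75) + f(2.25) + f(2.75) + f(3.25)].
Sum ≈ 2.479465.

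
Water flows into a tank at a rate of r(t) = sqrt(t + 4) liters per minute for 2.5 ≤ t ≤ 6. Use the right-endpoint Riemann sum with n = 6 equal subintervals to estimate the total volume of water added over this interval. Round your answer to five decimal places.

10.21162

Δt = (6 − 2.5)/6 = 7/12.
Right endpoints: 37/12, 11/3, 4.25, 29/6, 65/12, 6.
r(37/12) ≈ 2.66145, r(11/3) ≈ 2.76887, r(4.25) ≈ 2.87228, r(29/6) ≈ 2.97209, r(65/12) ≈ 3.06866, r(6) ≈ 3.16228.
Sum = Δt · [r(37/12) + r(11/3) + r(4.25) + ...].
Sum ≈ 10.21162.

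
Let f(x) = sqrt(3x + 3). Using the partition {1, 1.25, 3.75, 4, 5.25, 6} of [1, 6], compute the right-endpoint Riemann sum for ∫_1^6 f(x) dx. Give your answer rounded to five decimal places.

Subinterval widths: 0.25, 2.5, 0.25, 1.25, 0.75.
Right endpoints: 1.25, 3.75, 4, 5.25, 6.
f(1.25) ≈ 2.59808, f(3.75) ≈ 3.77492, f(4) ≈ 3.87298, f(5.25) ≈ 4.33013, f(6) ≈ 4.58258.
Sum = Σ Δx_i · f(x_i).
Sum ≈ 19.90465.

19.90465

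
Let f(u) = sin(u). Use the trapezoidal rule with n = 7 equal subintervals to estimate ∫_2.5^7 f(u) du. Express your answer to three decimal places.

Δu = (7 − 2.5)/7 = 9/14.
f(2.5) ≈ 0.598, f(22/7) ≈ -0.001, f(53/14) ≈ -0.600, f(31/7) ≈ -0.960, f(71/14) ≈ -0.936, f(40/7) ≈ -0.539, f(89/14) ≈ 0.074, f(7) ≈ 0.657.
T_7 = (Δu/2)·[f(u_0) + 2f(u_1) + ... + 2f(u_{6}) + f(u_7)].
Sum ≈ -1.501.

-1.501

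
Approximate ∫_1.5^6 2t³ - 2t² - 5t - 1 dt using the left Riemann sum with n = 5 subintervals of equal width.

276.435

Δt = (6 − 1.5)/5 = 0.9.
Left endpoints: 1.5, 2.4, 3.3, 4.2, 5.1.
f(1.5) = -6.25, f(2.4) = 3.128, f(3.3) = 32.594, f(4.2) = 90.896, f(5.1) = 186.782.
Sum = Δt · [f(1.5) + f(2.4) + f(3.3) + f(4.2) + f(5.1)].
Sum = 276.435.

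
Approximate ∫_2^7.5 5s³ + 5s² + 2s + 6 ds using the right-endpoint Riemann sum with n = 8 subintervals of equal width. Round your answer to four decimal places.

5548.0901

Δs = (7.5 − 2)/8 = 0.6875.
Right endpoints: 2.6875, 3.375, 4.0625, 4.75, 5.4375, 6.125, 6.8125, 7.5.
f(2.6875) = 592047/4096, f(3.375) = 134103/512, f(4.0625) = 1768981/4096, f(4.75) = 664.171875, f(5.4375) = 3967155/4096, f(6.125) = 693629/512, f(6.8125) = 7506009/4096, f(7.5) = 2411.625.
Sum = Δs · [f(2.6875) + f(3.375) + f(4.0625) + ...].
Sum ≈ 5548.0901.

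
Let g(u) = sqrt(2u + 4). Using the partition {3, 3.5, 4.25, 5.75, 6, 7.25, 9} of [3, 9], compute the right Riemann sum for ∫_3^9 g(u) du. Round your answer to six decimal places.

24.800150

Subinterval widths: 0.5, 0.75, 1.5, 0.25, 1.25, 1.75.
Right endpoints: 3.5, 4.25, 5.75, 6, 7.25, 9.
g(3.5) ≈ 3.316625, g(4.25) ≈ 3.535534, g(5.75) ≈ 3.937004, g(6) ≈ 4.000000, g(7.25) ≈ 4.301163, g(9) ≈ 4.690416.
Sum = Σ Δu_i · g(u_i).
Sum ≈ 24.800150.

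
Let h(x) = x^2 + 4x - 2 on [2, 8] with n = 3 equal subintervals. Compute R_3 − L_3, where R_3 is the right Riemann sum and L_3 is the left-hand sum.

168

R_3 = 364.
L_3 = 196.
R_3 − L_3 = 168.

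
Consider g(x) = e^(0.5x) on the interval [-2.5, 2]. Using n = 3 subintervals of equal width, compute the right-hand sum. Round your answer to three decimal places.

Δx = (2 − (-2.5))/3 = 1.5.
Right endpoints: -1, 0.5, 2.
g(-1) ≈ 0.607, g(0.5) ≈ 1.284, g(2) ≈ 2.718.
Sum = Δx · [g(-1) + g(0.5) + g(2)].
Sum ≈ 6.913.

6.913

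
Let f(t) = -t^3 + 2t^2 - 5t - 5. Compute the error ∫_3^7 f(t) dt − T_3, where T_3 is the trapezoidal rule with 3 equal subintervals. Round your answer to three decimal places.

Exact integral: ∫_3^7 f(t) dt ≈ -489.33333.
T_3 ≈ -504.74074.
Error ≈ -489.33333 − (-504.74074) ≈ 15.407.

15.407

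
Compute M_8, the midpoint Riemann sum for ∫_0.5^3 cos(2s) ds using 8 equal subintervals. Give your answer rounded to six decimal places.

-0.569670

Δs = (3 − 0.5)/8 = 0.3125.
Midpoints: 0.65625, 0.96875, 1.28125, 1.59375, 1.90625, 2.21875, 2.53125, 2.84375.
f(0.65625) ≈ 0.255434, f(0.96875) ≈ -0.358540, f(1.28125) ≈ -0.836960, f(1.59375) ≈ -0.998946, f(1.90625) ≈ -0.783258, f(2.21875) ≈ -0.271440, f(2.53125) ≈ 0.343002, f(2.84375) ≈ 0.827764.
Sum = Δs · [f(0.65625) + f(0.96875) + f(1.28125) + ...].
Sum ≈ -0.569670.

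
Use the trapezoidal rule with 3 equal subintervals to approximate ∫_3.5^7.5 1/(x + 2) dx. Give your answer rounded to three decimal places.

Δx = (7.5 − 3.5)/3 = 4/3.
f(3.5) = 2/11, f(29/6) = 6/41, f(37/6) = 6/49, f(7.5) = 2/19.
T_3 = (Δx/2)·[f(x_0) + 2f(x_1) + 2f(x_2) + f(x_3)].
Sum ≈ 0.550.

0.550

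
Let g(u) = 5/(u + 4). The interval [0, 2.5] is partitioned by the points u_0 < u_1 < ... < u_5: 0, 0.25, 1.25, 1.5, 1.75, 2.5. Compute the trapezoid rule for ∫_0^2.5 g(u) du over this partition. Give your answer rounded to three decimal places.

Subinterval widths: 0.25, 1, 0.25, 0.25, 0.75.
g(0) = 1.25, g(0.25) = 20/17, g(1.25) = 20/21, g(1.5) = 10/11, g(1.75) = 20/23, g(2.5) = 10/13.
On each subinterval the trapezoid contributes (Δu_i/2)·[g(u_{i-1}) + g(u_i)].
Sum ≈ 2.437.

2.437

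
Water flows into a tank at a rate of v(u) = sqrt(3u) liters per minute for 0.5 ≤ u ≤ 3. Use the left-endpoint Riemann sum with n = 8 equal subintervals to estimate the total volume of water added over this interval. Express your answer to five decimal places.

Δu = (3 − 0.5)/8 = 0.3125.
Left endpoints: 0.5, 0.8125, 1.125, 1.4375, 1.75, 2.0625, 2.375, 2.6875.
v(0.5) ≈ 1.22474, v(0.8125) ≈ 1.56125, v(1.125) ≈ 1.83712, v(1.4375) ≈ 2.07666, v(1.75) ≈ 2.29129, v(2.0625) ≈ 2.48747, v(2.375) ≈ 2.66927, v(2.6875) ≈ 2.83945.
Sum = Δu · [v(0.5) + v(0.8125) + v(1.125) + ...].
Sum ≈ 5.30851.

5.30851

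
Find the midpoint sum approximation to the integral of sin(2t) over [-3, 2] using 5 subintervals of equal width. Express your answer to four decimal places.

0.9589

Δt = (2 − (-3))/5 = 1.
Midpoints: -2.5, -1.5, -0.5, 0.5, 1.5.
f(-2.5) ≈ 0.9589, f(-1.5) ≈ -0.1411, f(-0.5) ≈ -0.8415, f(0.5) ≈ 0.8415, f(1.5) ≈ 0.1411.
Sum = Δt · [f(-2.5) + f(-1.5) + f(-0.5) + f(0.5) + f(1.5)].
Sum ≈ 0.9589.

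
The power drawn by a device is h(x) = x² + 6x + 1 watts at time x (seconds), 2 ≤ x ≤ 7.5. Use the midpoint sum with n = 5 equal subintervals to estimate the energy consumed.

299.65375

Δx = (7.5 − 2)/5 = 1.1.
Midpoints: 2.55, 3.65, 4.75, 5.85, 6.95.
h(2.55) = 22.8025, h(3.65) = 36.2225, h(4.75) = 52.0625, h(5.85) = 70.3225, h(6.95) = 91.0025.
Sum = Δx · [h(2.55) + h(3.65) + h(4.75) + h(5.85) + h(6.95)].
Sum = 299.65375.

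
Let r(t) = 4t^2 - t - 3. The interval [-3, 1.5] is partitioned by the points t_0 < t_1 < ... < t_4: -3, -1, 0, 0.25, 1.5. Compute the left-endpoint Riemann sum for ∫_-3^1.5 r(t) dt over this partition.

69.5

Subinterval widths: 2, 1, 0.25, 1.25.
Left endpoints: -3, -1, 0, 0.25.
r(-3) = 36, r(-1) = 2, r(0) = -3, r(0.25) = -3.
Sum = Σ Δt_i · r(t_i).
Sum = 69.5.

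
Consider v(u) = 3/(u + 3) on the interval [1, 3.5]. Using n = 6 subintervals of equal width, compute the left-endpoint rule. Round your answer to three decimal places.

1.518

Δu = (3.5 − 1)/6 = 5/12.
Left endpoints: 1, 17/12, 11/6, 2.25, 8/3, 37/12.
v(1) = 0.75, v(17/12) = 36/53, v(11/6) = 18/29, v(2.25) = 4/7, v(8/3) = 9/17, v(37/12) = 36/73.
Sum = Δu · [v(1) + v(17/12) + v(11/6) + ...].
Sum ≈ 1.518.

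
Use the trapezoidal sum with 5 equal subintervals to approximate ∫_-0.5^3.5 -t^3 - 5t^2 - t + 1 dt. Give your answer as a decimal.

-115.22

Δt = (3.5 − (-0.5))/5 = 0.8.
f(-0.5) = 0.375, f(0.3) = 0.223, f(1.1) = -7.481, f(1.9) = -25.809, f(2.7) = -57.833, f(3.5) = -106.625.
T_5 = (Δt/2)·[f(t_0) + 2f(t_1) + ... + 2f(t_{4}) + f(t_5)].
Sum = -115.22.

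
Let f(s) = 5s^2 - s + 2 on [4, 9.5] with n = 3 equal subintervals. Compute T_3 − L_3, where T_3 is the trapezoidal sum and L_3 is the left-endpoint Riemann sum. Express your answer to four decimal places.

335.2708

T_3 ≈ 1311.571759.
L_3 ≈ 976.300926.
T_3 − L_3 ≈ 335.2708.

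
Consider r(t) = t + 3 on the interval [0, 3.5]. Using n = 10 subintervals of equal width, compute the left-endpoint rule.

16.0125

Δt = (3.5 − 0)/10 = 0.35.
Left endpoints: 0, 0.35, 0.7, 1.05, 1.4, 1.75, 2.1, 2.45, 2.8, 3.15.
r(0) = 3, r(0.35) = 3.35, r(0.7) = 3.7, r(1.05) = 4.05, r(1.4) = 4.4, r(1.75) = 4.75, r(2.1) = 5.1, r(2.45) = 5.45, r(2.8) = 5.8, r(3.15) = 6.15.
Sum = Δt · [r(0) + r(0.35) + r(0.7) + ...].
Sum = 16.0125.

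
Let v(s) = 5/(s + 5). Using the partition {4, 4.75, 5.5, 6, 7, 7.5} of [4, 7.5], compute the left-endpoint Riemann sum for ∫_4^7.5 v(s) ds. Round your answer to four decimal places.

Subinterval widths: 0.75, 0.75, 0.5, 1, 0.5.
Left endpoints: 4, 4.75, 5.5, 6, 7.
v(4) = 5/9, v(4.75) = 20/39, v(5.5) = 10/21, v(6) = 5/11, v(7) = 5/12.
Sum = Σ Δs_i · v(s_i).
Sum ≈ 1.7023.

1.7023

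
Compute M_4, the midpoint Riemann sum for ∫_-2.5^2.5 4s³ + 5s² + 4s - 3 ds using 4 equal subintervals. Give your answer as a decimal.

Δs = (2.5 − (-2.5))/4 = 1.25.
Midpoints: -1.875, -0.625, 0.625, 1.875.
f(-1.875) = -19.2890625, f(-0.625) = -4.5234375, f(0.625) = 2.4296875, f(1.875) = 48.4453125.
Sum = Δs · [f(-1.875) + f(-0.625) + f(0.625) + f(1.875)].
Sum = 33.828125.

33.828125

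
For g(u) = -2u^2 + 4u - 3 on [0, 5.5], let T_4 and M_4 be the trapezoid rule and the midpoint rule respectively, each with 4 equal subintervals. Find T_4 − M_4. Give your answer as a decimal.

T_4 = -70.3828125.
M_4 = -65.18359375.
T_4 − M_4 = -5.19921875.

-5.19921875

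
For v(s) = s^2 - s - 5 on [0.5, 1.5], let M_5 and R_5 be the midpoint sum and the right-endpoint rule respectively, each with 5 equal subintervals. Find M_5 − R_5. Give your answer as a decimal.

-0.11

M_5 = -4.92.
R_5 = -4.81.
M_5 − R_5 = -0.11.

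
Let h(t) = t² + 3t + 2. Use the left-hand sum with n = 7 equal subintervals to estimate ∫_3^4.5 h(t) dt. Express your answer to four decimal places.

Δt = (4.5 − 3)/7 = 3/14.
Left endpoints: 3, 45/14, 24/7, 51/14, 27/7, 57/14, 30/7.
h(3) = 20, h(45/14) = 4307/196, h(24/7) = 1178/49, h(51/14) = 5135/196, h(27/7) = 1394/49, h(57/14) = 6035/196, h(30/7) = 1628/49.
Sum = Δt · [h(3) + h(45/14) + h(24/7) + ...].
Sum ≈ 39.5740.

39.5740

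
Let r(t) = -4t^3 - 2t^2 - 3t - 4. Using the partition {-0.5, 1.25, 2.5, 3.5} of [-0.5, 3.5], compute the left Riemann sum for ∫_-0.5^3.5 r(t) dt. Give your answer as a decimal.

-114.234375

Subinterval widths: 1.75, 1.25, 1.
Left endpoints: -0.5, 1.25, 2.5.
r(-0.5) = -2.5, r(1.25) = -18.6875, r(2.5) = -86.5.
Sum = Σ Δt_i · r(t_i).
Sum = -114.234375.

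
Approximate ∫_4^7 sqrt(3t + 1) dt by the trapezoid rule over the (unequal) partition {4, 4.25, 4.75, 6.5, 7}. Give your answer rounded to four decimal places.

Subinterval widths: 0.25, 0.5, 1.75, 0.5.
f(4) ≈ 3.6056, f(4.25) ≈ 3.7081, f(4.75) ≈ 3.9051, f(6.5) ≈ 4.5277, f(7) ≈ 4.6904.
On each subinterval the trapezoid contributes (Δt_i/2)·[f(t_{i-1}) + f(t_i)].
Sum ≈ 12.5008.

12.5008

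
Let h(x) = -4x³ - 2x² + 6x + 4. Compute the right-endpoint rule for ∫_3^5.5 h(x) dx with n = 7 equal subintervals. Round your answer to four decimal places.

Δx = (5.5 − 3)/7 = 5/14.
Right endpoints: 47/14, 26/7, 57/14, 31/7, 67/14, 36/7, 5.5.
h(47/14) = -51362/343, h(26/7) = -70752/343, h(57/14) = -94217/343, h(31/7) = -122132/343, h(67/14) = -154872/343, h(36/7) = -192812/343, h(5.5) = -689.
Sum = Δx · [h(47/14) + h(26/7) + h(57/14) + ...].
Sum ≈ -960.5102.

-960.5102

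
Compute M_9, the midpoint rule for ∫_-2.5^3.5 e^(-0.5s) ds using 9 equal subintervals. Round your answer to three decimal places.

6.603

Δs = (3.5 − (-2.5))/9 = 2/3.
Midpoints: -13/6, -1.5, -5/6, -1/6, 0.5, 7/6, 11/6, 2.5, 19/6.
f(-13/6) ≈ 2.955, f(-1.5) ≈ 2.117, f(-5/6) ≈ 1.517, f(-1/6) ≈ 1.087, f(0.5) ≈ 0.779, f(7/6) ≈ 0.558, f(11/6) ≈ 0.400, f(2.5) ≈ 0.287, f(19/6) ≈ 0.205.
Sum = Δs · [f(-13/6) + f(-1.5) + f(-5/6) + ...].
Sum ≈ 6.603.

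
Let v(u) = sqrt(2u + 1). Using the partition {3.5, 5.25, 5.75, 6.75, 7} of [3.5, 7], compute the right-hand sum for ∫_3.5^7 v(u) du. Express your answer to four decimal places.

12.4784

Subinterval widths: 1.75, 0.5, 1, 0.25.
Right endpoints: 5.25, 5.75, 6.75, 7.
v(5.25) ≈ 3.3912, v(5.75) ≈ 3.5355, v(6.75) ≈ 3.8079, v(7) ≈ 3.8730.
Sum = Σ Δu_i · v(u_i).
Sum ≈ 12.4784.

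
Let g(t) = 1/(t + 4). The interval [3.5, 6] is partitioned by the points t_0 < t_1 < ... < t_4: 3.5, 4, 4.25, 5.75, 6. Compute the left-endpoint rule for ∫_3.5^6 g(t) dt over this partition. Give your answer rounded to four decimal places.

Subinterval widths: 0.5, 0.25, 1.5, 0.25.
Left endpoints: 3.5, 4, 4.25, 5.75.
g(3.5) = 2/15, g(4) = 0.125, g(4.25) = 4/33, g(5.75) = 4/39.
Sum = Σ Δt_i · g(t_i).
Sum ≈ 0.3054.

0.3054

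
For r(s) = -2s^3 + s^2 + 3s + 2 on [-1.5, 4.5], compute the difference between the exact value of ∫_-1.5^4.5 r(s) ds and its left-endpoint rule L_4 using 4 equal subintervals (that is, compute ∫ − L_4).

-96.75

Exact integral: ∫_-1.5^4.5 r(s) ds = -132.
L_4 = -35.25.
Error = -132 − (-35.25) = -96.75.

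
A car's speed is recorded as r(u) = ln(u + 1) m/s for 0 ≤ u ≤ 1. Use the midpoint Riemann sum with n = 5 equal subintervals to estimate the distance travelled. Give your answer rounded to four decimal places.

Δu = (1 − 0)/5 = 0.2.
Midpoints: 0.1, 0.3, 0.5, 0.7, 0.9.
r(0.1) ≈ 0.0953, r(0.3) ≈ 0.2624, r(0.5) ≈ 0.4055, r(0.7) ≈ 0.5306, r(0.9) ≈ 0.6419.
Sum = Δu · [r(0.1) + r(0.3) + r(0.5) + r(0.7) + r(0.9)].
Sum ≈ 0.3871.

0.3871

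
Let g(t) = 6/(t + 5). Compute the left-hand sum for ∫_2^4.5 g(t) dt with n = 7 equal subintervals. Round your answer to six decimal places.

1.873164

Δt = (4.5 − 2)/7 = 5/14.
Left endpoints: 2, 33/14, 19/7, 43/14, 24/7, 53/14, 29/7.
g(2) = 6/7, g(33/14) = 84/103, g(19/7) = 7/9, g(43/14) = 84/113, g(24/7) = 42/59, g(53/14) = 28/41, g(29/7) = 0.65625.
Sum = Δt · [g(2) + g(33/14) + g(19/7) + ...].
Sum ≈ 1.873164.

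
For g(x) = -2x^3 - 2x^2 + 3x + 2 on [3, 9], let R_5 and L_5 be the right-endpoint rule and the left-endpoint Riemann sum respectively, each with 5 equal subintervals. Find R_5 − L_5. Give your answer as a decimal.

-1836

R_5 = -4560.72.
L_5 = -2724.72.
R_5 − L_5 = -1836.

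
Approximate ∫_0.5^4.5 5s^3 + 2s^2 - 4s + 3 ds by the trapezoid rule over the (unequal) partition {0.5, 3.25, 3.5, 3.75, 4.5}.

654.359375

Subinterval widths: 2.75, 0.25, 0.25, 0.75.
f(0.5) = 2.125, f(3.25) = 182.765625, f(3.5) = 227.875, f(3.75) = 279.796875, f(4.5) = 481.125.
On each subinterval the trapezoid contributes (Δs_i/2)·[f(s_{i-1}) + f(s_i)].
Sum = 654.359375.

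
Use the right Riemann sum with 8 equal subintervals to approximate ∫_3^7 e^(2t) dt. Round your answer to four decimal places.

950926.8751

Δt = (7 − 3)/8 = 0.5.
Right endpoints: 3.5, 4, 4.5, 5, 5.5, 6, 6.5, 7.
f(3.5) ≈ 1096.6332, f(4) ≈ 2980.9580, f(4.5) ≈ 8103.0839, f(5) ≈ 22026.4658, f(5.5) ≈ 59874.1417, f(6) ≈ 162754.7914, f(6.5) ≈ 442413.3920, f(7) ≈ 1202604.2842.
Sum = Δt · [f(3.5) + f(4) + f(4.5) + ...].
Sum ≈ 950926.8751.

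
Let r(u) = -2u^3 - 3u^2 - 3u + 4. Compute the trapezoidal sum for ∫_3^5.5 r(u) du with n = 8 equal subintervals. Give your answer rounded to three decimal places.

-579.441

Δu = (5.5 − 3)/8 = 0.3125.
r(3) = -86, r(3.3125) = -228453/2048, r(3.625) = -141.56640625, r(3.9375) = -361303/2048, r(4.25) = -216.46875, r(4.5625) = -536753/2048, r(4.875) = -313.63671875, r(5.1875) = -760803/2048, r(5.5) = -436.
T_8 = (Δu/2)·[r(u_0) + 2r(u_1) + ... + 2r(u_{7}) + r(u_8)].
Sum ≈ -579.441.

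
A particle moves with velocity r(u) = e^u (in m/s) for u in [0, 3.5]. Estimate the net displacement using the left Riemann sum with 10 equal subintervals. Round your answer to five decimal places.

26.82243

Δu = (3.5 − 0)/10 = 0.35.
Left endpoints: 0, 0.35, 0.7, 1.05, 1.4, 1.75, 2.1, 2.45, 2.8, 3.15.
r(0) ≈ 1.00000, r(0.35) ≈ 1.41907, r(0.7) ≈ 2.01375, r(1.05) ≈ 2.85765, r(1.4) ≈ 4.05520, r(1.75) ≈ 5.75460, r(2.1) ≈ 8.16617, r(2.45) ≈ 11.58835, r(2.8) ≈ 16.44465, r(3.15) ≈ 23.33606.
Sum = Δu · [r(0) + r(0.35) + r(0.7) + ...].
Sum ≈ 26.82243.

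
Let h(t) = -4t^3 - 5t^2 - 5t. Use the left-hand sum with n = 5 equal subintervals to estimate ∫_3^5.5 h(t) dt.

-956.25

Δt = (5.5 − 3)/5 = 0.5.
Left endpoints: 3, 3.5, 4, 4.5, 5.
h(3) = -168, h(3.5) = -250.25, h(4) = -356, h(4.5) = -488.25, h(5) = -650.
Sum = Δt · [h(3) + h(3.5) + h(4) + h(4.5) + h(5)].
Sum = -956.25.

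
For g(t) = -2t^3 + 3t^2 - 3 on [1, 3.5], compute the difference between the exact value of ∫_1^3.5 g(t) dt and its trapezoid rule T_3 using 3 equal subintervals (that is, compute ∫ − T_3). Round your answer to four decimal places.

3.0382

Exact integral: ∫_1^3.5 g(t) dt = -40.15625.
T_3 ≈ -43.194444.
Error ≈ -40.15625 − (-43.194444) ≈ 3.0382.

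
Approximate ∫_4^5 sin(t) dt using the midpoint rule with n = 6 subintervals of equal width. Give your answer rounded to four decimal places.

Δt = (5 − 4)/6 = 1/6.
Midpoints: 49/12, 4.25, 53/12, 55/12, 4.75, 59/12.
f(49/12) ≈ -0.8086, f(4.25) ≈ -0.8950, f(53/12) ≈ -0.9566, f(55/12) ≈ -0.9917, f(4.75) ≈ -0.9993, f(59/12) ≈ -0.9792.
Sum = Δt · [f(49/12) + f(4.25) + f(53/12) + ...].
Sum ≈ -0.9384.

-0.9384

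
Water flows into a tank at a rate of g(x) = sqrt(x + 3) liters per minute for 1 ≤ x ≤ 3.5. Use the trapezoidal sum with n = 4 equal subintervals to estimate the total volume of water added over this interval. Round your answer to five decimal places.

Δx = (3.5 − 1)/4 = 0.625.
g(1) ≈ 2.00000, g(1.625) ≈ 2.15058, g(2.25) ≈ 2.29129, g(2.875) ≈ 2.42384, g(3.5) ≈ 2.54951.
T_4 = (Δx/2)·[g(x_0) + 2g(x_1) + 2g(x_2) + 2g(x_3) + g(x_4)].
Sum ≈ 5.71279.

5.71279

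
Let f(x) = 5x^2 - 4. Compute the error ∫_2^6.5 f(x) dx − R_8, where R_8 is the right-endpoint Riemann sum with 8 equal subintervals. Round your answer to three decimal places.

-54.976

Exact integral: ∫_2^6.5 f(x) dx = 426.375.
R_8 ≈ 481.35059.
Error ≈ 426.375 − 481.35059 ≈ -54.976.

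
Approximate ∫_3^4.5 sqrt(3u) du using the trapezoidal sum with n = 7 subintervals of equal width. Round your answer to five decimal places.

Δu = (4.5 − 3)/7 = 3/14.
f(3) ≈ 3.00000, f(45/14) ≈ 3.10530, f(24/7) ≈ 3.20713, f(51/14) ≈ 3.30584, f(27/7) ≈ 3.40168, f(57/14) ≈ 3.49489, f(30/7) ≈ 3.58569, f(4.5) ≈ 3.67423.
T_7 = (Δu/2)·[f(u_0) + 2f(u_1) + ... + 2f(u_{6}) + f(u_7)].
Sum ≈ 5.02235.

5.02235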